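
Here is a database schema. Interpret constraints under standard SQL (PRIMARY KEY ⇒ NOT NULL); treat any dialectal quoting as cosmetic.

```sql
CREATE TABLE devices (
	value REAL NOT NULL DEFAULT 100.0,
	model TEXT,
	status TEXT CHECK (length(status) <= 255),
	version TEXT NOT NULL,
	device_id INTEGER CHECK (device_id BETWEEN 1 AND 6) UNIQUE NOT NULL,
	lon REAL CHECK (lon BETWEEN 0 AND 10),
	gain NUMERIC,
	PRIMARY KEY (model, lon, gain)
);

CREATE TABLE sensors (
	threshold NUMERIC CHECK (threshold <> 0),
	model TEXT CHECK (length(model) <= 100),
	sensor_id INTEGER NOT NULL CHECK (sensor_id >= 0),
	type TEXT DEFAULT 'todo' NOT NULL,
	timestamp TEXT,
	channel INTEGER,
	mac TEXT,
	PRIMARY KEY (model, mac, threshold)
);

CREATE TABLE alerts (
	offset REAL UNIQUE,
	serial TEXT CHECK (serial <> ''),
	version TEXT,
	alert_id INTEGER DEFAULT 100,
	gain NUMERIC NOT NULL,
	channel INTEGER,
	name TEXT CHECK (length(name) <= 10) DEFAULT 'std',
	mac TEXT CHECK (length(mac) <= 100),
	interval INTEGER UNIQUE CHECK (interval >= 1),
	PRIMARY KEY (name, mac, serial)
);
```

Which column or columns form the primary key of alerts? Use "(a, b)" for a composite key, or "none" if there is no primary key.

A table-level PRIMARY KEY clause names 3 columns: name, mac, serial.
This is a composite key — the combination is unique, not each column individually.

(name, mac, serial)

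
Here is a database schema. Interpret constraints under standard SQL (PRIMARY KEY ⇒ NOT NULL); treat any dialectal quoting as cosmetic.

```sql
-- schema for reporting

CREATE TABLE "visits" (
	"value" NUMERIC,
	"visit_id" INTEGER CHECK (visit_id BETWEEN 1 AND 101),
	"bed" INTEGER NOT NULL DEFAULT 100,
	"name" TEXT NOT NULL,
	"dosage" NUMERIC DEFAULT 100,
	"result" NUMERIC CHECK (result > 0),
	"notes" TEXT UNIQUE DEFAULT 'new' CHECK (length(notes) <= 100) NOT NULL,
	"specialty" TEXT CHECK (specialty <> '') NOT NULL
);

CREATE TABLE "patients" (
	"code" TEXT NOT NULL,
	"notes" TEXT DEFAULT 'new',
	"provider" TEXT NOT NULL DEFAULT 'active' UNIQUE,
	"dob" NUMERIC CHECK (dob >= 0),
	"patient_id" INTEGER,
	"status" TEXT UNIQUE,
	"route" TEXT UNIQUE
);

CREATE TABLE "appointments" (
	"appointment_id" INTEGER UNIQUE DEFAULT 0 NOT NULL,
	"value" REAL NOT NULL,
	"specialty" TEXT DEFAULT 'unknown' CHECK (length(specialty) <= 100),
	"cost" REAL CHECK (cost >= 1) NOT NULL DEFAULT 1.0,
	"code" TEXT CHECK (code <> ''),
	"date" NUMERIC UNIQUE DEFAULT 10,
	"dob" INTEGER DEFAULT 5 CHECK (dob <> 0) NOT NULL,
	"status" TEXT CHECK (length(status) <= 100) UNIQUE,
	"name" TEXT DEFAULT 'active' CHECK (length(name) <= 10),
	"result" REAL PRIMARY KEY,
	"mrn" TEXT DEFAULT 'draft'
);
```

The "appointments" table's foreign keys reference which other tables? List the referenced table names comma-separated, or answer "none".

No column in appointments has a REFERENCES clause.

none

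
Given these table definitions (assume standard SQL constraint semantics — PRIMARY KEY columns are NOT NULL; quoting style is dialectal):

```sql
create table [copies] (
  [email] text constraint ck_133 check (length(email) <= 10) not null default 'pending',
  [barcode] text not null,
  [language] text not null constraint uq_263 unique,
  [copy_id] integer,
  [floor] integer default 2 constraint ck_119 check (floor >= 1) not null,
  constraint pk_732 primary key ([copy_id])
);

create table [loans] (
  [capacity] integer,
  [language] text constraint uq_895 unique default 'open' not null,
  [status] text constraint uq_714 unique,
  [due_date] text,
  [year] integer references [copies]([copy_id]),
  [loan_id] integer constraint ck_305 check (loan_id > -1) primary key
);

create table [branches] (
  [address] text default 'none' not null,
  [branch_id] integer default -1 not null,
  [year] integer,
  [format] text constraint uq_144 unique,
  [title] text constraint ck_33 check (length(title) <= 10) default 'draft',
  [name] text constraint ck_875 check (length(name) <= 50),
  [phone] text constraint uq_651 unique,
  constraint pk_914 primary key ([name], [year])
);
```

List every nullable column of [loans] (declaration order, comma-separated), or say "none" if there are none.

- capacity: no NOT NULL constraint applies → nullable.
- language: declared NOT NULL → not nullable.
- status: UNIQUE does not imply NOT NULL → nullable.
- due_date: no NOT NULL constraint applies → nullable.
- year: a foreign key column may be NULL unless separately constrained → nullable.
- loan_id: part of the PRIMARY KEY, which implies NOT NULL → not nullable.

capacity, status, due_date, year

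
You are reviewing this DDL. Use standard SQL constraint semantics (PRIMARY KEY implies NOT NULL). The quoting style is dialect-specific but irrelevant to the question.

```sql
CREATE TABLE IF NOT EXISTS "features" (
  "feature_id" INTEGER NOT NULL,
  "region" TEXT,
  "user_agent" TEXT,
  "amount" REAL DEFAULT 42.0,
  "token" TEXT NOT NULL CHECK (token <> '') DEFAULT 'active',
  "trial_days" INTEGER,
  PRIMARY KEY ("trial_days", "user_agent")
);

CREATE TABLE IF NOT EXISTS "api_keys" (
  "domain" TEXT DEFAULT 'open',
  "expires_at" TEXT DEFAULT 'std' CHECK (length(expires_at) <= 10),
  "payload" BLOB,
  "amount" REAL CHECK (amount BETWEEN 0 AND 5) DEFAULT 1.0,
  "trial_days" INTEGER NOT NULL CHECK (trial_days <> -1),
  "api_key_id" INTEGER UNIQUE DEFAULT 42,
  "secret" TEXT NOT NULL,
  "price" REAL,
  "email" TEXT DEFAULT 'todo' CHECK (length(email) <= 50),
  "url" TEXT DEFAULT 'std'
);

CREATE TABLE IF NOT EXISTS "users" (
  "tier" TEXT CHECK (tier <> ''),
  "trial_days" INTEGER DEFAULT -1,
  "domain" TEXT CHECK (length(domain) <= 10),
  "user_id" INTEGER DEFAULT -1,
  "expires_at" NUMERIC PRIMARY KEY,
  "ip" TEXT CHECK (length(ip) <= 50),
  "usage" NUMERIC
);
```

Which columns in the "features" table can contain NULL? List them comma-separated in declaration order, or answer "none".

region, amount

- feature_id: declared NOT NULL → not nullable.
- region: no NOT NULL constraint applies → nullable.
- user_agent: part of the PRIMARY KEY, which implies NOT NULL → not nullable.
- amount: DEFAULT only fills an omitted column; an explicit NULL is still allowed → nullable.
- token: declared NOT NULL → not nullable.
- trial_days: part of the PRIMARY KEY, which implies NOT NULL → not nullable.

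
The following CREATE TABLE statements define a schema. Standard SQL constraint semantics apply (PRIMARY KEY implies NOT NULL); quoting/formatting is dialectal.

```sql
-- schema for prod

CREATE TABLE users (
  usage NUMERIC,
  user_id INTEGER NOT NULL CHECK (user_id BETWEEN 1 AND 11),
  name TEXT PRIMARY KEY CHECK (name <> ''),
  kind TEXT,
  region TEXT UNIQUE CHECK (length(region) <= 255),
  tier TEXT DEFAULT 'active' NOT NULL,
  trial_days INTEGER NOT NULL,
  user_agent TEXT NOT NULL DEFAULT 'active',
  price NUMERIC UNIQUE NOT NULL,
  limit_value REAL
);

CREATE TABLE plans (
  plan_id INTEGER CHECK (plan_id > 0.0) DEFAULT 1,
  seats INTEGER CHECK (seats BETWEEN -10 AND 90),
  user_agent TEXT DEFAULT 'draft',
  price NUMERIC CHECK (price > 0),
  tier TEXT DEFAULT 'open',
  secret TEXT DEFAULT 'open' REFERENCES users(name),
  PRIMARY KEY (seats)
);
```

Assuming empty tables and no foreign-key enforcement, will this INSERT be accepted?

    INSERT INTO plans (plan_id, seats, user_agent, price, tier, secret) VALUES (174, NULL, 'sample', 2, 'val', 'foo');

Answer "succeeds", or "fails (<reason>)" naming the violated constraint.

seats is explicitly set to NULL, but seats is part of the PRIMARY KEY (implied NOT NULL).

fails (NOT NULL on seats)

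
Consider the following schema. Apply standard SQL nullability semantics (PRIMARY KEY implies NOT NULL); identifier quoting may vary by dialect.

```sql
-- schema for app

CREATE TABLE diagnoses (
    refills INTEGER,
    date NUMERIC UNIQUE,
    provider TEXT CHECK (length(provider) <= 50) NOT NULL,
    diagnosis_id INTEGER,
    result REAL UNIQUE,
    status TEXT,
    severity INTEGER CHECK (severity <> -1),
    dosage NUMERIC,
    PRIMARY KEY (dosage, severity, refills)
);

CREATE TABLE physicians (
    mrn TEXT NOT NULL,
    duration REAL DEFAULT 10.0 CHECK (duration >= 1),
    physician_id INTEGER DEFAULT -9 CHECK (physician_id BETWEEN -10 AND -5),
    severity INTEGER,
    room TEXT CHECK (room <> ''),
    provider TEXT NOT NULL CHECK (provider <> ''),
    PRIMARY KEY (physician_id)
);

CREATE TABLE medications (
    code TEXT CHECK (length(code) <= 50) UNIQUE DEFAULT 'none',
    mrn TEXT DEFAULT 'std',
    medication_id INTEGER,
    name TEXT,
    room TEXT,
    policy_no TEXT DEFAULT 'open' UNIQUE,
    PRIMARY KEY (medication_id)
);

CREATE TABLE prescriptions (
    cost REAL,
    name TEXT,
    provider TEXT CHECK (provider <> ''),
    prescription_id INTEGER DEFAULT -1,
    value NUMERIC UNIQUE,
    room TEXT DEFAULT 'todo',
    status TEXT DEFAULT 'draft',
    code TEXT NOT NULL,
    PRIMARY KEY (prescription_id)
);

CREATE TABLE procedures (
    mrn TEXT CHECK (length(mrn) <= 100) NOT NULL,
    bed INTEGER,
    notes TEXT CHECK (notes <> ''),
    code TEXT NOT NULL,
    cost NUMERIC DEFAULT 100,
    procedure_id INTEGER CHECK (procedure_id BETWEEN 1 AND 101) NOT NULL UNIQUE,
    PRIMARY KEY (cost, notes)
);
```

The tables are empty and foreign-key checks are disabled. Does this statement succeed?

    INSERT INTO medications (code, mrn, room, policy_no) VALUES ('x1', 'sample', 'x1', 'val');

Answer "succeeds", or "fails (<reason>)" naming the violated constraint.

medication_id is omitted from the column list and has no DEFAULT, so it would receive NULL.
But medication_id is part of the PRIMARY KEY (implied NOT NULL).

fails (NOT NULL on medication_id)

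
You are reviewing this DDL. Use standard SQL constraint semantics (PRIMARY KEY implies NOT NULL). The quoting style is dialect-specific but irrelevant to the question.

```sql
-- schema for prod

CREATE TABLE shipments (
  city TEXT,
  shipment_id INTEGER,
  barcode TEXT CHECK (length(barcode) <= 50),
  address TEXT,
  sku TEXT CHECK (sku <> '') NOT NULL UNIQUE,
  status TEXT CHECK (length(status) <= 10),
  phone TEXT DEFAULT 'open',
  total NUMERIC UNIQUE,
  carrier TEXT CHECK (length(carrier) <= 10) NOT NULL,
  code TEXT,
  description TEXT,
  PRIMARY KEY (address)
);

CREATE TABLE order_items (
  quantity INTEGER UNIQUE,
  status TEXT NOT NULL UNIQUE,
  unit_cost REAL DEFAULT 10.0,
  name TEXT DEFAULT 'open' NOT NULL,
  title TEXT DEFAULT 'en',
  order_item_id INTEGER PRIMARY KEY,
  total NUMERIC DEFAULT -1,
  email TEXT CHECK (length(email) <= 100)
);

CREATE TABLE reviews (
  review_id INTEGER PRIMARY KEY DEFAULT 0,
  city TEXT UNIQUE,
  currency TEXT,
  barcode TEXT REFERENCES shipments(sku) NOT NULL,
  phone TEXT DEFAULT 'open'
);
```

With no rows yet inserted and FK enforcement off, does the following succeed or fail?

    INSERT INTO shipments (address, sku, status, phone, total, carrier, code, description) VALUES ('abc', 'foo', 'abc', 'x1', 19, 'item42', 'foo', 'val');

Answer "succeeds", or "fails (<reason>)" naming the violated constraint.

NOT NULL columns: address is supplied; carrier is supplied; sku is supplied.
CHECK constraints: 'foo' satisfies (sku <> ''); 'abc' satisfies (length(status) <= 10); 'item42' satisfies (length(carrier) <= 10).
No constraint is violated.

succeeds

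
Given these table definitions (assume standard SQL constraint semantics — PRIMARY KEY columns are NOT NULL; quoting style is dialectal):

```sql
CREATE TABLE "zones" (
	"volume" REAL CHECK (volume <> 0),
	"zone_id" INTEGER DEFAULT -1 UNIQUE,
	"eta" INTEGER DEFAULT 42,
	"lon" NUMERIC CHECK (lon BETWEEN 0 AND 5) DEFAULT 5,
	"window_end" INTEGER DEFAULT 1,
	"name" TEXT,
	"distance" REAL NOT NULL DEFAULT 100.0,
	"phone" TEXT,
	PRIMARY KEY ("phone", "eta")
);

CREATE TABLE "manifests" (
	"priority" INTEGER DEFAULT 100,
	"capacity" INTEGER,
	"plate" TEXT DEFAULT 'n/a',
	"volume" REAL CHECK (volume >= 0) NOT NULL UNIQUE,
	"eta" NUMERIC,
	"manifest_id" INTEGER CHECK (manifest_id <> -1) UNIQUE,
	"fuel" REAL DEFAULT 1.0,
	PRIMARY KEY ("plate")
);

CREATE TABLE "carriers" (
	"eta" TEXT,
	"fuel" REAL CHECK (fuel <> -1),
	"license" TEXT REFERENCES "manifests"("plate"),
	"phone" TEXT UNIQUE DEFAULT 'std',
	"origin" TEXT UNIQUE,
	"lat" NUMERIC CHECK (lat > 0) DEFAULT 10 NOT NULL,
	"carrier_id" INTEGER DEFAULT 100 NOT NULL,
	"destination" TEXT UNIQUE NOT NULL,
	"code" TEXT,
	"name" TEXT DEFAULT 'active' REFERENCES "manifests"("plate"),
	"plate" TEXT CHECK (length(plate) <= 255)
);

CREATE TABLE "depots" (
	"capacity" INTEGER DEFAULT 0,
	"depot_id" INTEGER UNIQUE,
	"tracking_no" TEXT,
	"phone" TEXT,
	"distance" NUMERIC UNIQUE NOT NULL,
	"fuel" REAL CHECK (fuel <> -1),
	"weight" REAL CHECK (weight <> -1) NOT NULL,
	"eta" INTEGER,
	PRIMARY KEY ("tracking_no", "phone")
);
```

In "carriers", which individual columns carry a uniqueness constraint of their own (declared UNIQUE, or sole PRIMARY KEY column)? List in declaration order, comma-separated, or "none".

phone, origin, destination

- eta: no UNIQUE or single-column PK constraint.
- fuel: no UNIQUE or single-column PK constraint.
- license: no UNIQUE or single-column PK constraint.
- phone: declared UNIQUE → unique.
- origin: declared UNIQUE → unique.
- lat: no UNIQUE or single-column PK constraint.
- carrier_id: no UNIQUE or single-column PK constraint.
- destination: declared UNIQUE → unique.
- code: no UNIQUE or single-column PK constraint.
- name: no UNIQUE or single-column PK constraint.
- plate: no UNIQUE or single-column PK constraint.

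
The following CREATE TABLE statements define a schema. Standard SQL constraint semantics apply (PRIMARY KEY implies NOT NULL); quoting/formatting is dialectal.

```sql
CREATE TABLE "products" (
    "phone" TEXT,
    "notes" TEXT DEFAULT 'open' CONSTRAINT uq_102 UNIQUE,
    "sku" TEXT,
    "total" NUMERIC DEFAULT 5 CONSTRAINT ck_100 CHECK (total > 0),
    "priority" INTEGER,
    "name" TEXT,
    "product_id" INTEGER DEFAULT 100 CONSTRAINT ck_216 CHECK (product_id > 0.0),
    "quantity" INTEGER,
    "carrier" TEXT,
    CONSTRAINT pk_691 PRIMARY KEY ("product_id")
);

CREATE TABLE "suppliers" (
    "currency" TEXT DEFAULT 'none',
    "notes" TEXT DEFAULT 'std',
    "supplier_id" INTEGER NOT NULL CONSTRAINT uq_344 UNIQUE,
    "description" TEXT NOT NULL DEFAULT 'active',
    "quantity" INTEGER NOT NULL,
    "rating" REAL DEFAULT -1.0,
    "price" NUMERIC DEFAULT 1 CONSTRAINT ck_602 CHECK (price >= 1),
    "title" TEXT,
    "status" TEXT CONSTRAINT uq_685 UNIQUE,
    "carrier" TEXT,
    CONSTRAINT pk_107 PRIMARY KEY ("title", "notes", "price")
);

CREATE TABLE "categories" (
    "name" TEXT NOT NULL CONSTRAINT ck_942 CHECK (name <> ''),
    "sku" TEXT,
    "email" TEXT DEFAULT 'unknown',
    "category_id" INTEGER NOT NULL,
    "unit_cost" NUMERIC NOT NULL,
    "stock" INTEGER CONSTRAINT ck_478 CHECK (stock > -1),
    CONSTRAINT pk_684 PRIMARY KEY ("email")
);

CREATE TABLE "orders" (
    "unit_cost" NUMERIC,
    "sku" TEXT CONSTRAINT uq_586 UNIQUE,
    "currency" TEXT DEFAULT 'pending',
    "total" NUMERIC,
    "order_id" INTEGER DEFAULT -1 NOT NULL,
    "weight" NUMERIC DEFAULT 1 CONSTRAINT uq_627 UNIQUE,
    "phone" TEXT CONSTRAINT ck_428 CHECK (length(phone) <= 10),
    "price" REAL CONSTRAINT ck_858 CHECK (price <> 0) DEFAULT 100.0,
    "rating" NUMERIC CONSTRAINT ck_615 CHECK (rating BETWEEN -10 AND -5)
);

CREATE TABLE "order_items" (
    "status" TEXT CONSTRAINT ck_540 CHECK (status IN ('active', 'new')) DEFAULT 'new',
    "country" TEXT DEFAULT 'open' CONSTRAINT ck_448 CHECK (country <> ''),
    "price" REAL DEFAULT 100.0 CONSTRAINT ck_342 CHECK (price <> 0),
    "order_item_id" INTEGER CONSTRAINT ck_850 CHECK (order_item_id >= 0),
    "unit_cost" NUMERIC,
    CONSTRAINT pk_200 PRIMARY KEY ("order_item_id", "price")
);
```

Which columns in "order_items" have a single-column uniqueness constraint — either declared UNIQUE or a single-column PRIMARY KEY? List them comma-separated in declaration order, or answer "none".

none

- status: no UNIQUE or single-column PK constraint.
- country: no UNIQUE or single-column PK constraint.
- price: part of a composite PRIMARY KEY — only the tuple is unique, not this column on its own.
- order_item_id: part of a composite PRIMARY KEY — only the tuple is unique, not this column on its own.
- unit_cost: no UNIQUE or single-column PK constraint.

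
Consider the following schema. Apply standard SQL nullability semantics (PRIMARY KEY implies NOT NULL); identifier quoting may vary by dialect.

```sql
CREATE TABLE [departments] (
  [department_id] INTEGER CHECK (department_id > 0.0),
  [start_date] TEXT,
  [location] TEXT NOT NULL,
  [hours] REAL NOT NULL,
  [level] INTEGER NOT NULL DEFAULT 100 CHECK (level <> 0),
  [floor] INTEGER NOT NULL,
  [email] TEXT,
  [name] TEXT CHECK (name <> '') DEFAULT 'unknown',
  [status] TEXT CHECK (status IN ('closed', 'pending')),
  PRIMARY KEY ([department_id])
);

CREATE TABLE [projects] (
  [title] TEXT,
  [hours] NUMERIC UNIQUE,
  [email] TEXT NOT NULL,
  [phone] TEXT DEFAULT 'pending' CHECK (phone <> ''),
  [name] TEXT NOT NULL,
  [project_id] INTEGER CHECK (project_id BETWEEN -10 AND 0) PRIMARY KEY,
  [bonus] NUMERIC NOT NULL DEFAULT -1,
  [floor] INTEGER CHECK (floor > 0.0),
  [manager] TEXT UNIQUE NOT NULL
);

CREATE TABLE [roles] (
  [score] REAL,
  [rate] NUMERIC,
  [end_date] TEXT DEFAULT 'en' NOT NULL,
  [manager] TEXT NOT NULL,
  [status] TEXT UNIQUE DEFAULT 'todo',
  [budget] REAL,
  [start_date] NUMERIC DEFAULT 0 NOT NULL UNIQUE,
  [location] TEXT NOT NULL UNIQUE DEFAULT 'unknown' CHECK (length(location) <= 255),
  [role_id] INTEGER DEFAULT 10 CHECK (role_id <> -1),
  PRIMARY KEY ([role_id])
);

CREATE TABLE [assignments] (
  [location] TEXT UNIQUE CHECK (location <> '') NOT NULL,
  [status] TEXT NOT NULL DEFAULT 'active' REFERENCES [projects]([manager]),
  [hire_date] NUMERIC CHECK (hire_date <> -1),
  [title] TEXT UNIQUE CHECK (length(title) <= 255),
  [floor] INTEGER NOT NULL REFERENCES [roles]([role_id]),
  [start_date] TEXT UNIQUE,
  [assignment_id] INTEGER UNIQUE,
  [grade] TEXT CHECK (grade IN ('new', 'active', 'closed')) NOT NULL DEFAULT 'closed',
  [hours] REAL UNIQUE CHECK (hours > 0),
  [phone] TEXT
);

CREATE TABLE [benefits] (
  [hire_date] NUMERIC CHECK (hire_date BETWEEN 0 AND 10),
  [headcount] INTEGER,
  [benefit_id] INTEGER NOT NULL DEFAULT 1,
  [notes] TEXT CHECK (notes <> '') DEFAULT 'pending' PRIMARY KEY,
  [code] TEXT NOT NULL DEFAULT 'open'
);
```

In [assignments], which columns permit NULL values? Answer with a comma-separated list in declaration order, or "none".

- location: declared NOT NULL → not nullable.
- status: declared NOT NULL → not nullable.
- hire_date: CHECK does not forbid NULL (a CHECK constraint passes when its expression is NULL) → nullable.
- title: CHECK does not forbid NULL (a CHECK constraint passes when its expression is NULL) → nullable.
- floor: declared NOT NULL → not nullable.
- start_date: UNIQUE does not imply NOT NULL → nullable.
- assignment_id: UNIQUE does not imply NOT NULL → nullable.
- grade: declared NOT NULL → not nullable.
- hours: CHECK does not forbid NULL (a CHECK constraint passes when its expression is NULL) → nullable.
- phone: no NOT NULL constraint applies → nullable.

hire_date, title, start_date, assignment_id, hours, phone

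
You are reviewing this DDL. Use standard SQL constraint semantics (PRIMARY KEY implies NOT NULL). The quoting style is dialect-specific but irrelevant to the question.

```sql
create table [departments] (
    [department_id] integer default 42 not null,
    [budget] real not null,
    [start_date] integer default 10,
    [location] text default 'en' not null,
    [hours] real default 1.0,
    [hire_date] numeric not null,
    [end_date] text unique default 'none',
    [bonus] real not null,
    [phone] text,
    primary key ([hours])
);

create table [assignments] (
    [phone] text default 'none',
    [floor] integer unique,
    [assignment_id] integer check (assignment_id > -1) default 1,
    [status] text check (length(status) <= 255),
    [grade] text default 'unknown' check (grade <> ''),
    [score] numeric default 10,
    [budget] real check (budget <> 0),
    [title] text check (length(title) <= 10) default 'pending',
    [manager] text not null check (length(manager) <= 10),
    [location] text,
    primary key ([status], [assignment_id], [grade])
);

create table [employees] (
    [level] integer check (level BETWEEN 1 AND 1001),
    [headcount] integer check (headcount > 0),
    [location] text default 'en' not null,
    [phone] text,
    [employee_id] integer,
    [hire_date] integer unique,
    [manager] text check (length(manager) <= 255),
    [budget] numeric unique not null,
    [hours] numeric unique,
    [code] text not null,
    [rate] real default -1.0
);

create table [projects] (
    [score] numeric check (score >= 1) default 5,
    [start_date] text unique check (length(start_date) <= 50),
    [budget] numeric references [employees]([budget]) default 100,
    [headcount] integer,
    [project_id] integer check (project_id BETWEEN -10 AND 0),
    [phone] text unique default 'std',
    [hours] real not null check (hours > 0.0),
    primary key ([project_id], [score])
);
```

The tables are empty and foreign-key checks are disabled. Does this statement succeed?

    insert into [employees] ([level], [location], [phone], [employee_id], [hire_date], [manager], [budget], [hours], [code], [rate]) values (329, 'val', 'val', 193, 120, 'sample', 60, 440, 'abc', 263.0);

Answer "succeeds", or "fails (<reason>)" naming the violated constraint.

succeeds

NOT NULL columns: budget is supplied; code is supplied; location is supplied.
CHECK constraints: 329 satisfies (level BETWEEN 1 AND 1001); 'sample' satisfies (length(manager) <= 255).
No constraint is violated.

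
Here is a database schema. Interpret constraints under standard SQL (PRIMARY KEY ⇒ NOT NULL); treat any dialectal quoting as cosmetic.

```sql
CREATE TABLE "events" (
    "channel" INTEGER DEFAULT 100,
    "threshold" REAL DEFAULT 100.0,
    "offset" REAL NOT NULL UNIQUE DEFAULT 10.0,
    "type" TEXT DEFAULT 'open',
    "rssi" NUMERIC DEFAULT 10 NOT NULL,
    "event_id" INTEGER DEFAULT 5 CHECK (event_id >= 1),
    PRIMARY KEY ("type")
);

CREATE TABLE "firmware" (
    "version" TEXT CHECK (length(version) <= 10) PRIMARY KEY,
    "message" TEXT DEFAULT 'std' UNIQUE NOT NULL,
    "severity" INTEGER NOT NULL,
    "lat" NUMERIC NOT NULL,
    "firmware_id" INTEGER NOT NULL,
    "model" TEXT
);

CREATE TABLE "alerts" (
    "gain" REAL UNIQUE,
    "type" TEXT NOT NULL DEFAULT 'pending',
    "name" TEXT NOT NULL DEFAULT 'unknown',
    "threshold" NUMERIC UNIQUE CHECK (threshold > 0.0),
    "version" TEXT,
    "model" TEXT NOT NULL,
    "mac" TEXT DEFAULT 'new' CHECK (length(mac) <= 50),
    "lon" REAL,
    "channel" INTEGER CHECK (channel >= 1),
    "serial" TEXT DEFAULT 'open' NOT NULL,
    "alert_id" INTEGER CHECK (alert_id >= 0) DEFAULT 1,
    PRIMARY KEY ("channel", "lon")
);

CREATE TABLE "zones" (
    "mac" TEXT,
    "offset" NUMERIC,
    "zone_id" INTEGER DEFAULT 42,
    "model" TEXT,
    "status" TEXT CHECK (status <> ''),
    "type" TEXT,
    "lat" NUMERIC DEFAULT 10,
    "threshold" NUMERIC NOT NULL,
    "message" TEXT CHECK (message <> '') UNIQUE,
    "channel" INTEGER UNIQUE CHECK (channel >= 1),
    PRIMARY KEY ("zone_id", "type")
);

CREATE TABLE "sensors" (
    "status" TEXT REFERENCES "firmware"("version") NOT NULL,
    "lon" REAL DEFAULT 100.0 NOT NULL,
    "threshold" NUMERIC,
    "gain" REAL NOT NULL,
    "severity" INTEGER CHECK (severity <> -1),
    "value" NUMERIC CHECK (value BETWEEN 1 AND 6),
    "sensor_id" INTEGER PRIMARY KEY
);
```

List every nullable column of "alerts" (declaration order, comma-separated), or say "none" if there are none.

gain, threshold, version, mac, alert_id

- gain: UNIQUE does not imply NOT NULL → nullable.
- type: declared NOT NULL → not nullable.
- name: declared NOT NULL → not nullable.
- threshold: CHECK does not forbid NULL (a CHECK constraint passes when its expression is NULL) → nullable.
- version: no NOT NULL constraint applies → nullable.
- model: declared NOT NULL → not nullable.
- mac: CHECK does not forbid NULL (a CHECK constraint passes when its expression is NULL) → nullable.
- lon: part of the PRIMARY KEY, which implies NOT NULL → not nullable.
- channel: part of the PRIMARY KEY, which implies NOT NULL → not nullable.
- serial: declared NOT NULL → not nullable.
- alert_id: CHECK does not forbid NULL (a CHECK constraint passes when its expression is NULL) → nullable.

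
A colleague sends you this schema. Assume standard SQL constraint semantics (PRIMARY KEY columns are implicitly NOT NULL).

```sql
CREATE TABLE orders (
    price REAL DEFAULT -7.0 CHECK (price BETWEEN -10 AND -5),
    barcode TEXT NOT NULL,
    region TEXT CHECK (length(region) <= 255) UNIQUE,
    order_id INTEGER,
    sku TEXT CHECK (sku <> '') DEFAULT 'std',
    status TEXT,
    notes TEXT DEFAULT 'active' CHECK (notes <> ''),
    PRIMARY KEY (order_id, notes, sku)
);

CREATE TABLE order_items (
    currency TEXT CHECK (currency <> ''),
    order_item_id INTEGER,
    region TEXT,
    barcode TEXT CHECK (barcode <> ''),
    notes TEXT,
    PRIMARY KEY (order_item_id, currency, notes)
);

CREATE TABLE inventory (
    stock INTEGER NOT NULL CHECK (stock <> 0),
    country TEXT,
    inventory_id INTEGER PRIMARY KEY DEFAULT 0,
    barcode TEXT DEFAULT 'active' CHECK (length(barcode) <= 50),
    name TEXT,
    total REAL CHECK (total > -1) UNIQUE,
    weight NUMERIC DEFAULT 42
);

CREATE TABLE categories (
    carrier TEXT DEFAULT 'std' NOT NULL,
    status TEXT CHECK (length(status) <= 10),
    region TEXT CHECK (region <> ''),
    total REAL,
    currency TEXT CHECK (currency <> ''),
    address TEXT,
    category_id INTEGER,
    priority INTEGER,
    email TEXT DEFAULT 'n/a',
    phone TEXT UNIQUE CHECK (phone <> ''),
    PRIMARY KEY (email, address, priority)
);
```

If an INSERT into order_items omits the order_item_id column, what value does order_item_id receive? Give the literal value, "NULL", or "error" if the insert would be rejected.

error

order_item_id has no DEFAULT clause.
Omitting it would insert NULL, but it is part of the PRIMARY KEY, so the INSERT fails.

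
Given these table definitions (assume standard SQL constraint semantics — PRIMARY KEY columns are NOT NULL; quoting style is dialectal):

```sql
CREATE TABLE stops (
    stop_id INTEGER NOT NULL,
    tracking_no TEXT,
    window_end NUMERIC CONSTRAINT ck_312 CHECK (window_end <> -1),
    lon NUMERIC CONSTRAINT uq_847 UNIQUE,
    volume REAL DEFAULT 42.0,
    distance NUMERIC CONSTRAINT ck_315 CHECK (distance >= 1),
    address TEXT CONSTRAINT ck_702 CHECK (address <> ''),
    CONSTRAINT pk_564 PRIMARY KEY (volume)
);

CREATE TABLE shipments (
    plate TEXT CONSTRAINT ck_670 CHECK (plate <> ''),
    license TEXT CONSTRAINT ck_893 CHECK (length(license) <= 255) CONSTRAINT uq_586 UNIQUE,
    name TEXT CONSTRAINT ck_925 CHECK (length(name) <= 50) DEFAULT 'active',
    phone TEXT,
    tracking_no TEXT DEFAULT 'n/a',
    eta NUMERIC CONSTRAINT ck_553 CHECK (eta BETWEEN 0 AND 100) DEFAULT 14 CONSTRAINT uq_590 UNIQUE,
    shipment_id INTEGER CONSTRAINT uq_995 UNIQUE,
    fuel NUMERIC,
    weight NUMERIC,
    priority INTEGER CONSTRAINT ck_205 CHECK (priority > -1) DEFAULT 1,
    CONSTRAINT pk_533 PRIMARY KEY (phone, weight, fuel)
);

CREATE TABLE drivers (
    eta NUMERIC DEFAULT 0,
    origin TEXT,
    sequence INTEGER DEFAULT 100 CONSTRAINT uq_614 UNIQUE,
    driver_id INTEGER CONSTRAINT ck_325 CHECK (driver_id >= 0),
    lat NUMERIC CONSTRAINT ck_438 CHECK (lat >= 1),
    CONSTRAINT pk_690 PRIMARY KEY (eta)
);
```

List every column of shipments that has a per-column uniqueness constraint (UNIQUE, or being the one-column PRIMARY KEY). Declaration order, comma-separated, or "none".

license, eta, shipment_id

- plate: no UNIQUE or single-column PK constraint.
- license: declared UNIQUE → unique.
- name: no UNIQUE or single-column PK constraint.
- phone: part of a composite PRIMARY KEY — only the tuple is unique, not this column on its own.
- tracking_no: no UNIQUE or single-column PK constraint.
- eta: declared UNIQUE → unique.
- shipment_id: declared UNIQUE → unique.
- fuel: part of a composite PRIMARY KEY — only the tuple is unique, not this column on its own.
- weight: part of a composite PRIMARY KEY — only the tuple is unique, not this column on its own.
- priority: no UNIQUE or single-column PK constraint.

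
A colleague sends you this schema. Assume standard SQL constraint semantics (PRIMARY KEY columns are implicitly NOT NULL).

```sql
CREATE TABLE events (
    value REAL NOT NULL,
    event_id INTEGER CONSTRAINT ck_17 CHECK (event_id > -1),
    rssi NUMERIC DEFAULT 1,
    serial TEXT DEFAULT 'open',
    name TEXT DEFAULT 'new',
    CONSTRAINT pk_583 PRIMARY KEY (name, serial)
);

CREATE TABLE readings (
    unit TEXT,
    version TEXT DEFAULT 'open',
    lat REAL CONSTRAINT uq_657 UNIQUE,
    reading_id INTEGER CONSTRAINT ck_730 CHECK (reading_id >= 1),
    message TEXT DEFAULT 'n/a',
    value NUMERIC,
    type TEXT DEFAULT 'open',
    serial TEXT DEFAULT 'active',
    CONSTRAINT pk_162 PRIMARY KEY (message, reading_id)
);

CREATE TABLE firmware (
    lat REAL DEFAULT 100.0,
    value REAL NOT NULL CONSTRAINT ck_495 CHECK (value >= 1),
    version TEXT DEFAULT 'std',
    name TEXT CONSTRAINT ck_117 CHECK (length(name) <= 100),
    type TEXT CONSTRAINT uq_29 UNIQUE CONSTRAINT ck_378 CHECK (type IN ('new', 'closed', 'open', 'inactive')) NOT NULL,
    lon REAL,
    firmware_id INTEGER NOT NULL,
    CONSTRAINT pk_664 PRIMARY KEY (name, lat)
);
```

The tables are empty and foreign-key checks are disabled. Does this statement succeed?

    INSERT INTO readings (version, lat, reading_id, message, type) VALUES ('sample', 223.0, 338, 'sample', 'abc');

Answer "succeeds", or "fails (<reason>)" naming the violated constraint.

succeeds

NOT NULL columns: message is supplied; reading_id is supplied.
CHECK constraints: 338 satisfies (reading_id >= 1).
No constraint is violated.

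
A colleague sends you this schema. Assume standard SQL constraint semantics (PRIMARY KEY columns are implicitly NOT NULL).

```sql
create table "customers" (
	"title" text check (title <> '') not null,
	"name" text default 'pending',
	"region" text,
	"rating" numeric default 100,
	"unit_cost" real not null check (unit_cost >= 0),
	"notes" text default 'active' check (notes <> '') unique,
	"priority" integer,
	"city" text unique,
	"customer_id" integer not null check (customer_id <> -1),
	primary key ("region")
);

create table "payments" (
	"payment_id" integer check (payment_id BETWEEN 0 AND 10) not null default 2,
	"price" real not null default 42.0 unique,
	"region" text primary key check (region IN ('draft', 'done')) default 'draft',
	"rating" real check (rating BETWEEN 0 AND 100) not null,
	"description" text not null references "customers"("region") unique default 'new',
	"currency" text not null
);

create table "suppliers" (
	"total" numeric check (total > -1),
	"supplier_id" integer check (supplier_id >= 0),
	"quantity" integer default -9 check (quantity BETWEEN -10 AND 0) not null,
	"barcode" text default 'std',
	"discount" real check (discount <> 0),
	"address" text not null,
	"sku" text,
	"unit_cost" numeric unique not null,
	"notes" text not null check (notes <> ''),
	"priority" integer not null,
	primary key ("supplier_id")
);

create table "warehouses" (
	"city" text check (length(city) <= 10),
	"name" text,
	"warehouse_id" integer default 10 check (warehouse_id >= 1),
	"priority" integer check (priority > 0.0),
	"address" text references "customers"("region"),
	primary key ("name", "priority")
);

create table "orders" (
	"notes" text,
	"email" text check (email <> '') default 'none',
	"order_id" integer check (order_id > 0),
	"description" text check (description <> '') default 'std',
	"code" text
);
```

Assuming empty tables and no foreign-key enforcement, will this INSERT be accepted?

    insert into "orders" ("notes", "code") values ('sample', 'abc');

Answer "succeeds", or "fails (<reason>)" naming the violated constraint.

orders has no NOT NULL or PRIMARY KEY columns.
No constraint is violated.

succeeds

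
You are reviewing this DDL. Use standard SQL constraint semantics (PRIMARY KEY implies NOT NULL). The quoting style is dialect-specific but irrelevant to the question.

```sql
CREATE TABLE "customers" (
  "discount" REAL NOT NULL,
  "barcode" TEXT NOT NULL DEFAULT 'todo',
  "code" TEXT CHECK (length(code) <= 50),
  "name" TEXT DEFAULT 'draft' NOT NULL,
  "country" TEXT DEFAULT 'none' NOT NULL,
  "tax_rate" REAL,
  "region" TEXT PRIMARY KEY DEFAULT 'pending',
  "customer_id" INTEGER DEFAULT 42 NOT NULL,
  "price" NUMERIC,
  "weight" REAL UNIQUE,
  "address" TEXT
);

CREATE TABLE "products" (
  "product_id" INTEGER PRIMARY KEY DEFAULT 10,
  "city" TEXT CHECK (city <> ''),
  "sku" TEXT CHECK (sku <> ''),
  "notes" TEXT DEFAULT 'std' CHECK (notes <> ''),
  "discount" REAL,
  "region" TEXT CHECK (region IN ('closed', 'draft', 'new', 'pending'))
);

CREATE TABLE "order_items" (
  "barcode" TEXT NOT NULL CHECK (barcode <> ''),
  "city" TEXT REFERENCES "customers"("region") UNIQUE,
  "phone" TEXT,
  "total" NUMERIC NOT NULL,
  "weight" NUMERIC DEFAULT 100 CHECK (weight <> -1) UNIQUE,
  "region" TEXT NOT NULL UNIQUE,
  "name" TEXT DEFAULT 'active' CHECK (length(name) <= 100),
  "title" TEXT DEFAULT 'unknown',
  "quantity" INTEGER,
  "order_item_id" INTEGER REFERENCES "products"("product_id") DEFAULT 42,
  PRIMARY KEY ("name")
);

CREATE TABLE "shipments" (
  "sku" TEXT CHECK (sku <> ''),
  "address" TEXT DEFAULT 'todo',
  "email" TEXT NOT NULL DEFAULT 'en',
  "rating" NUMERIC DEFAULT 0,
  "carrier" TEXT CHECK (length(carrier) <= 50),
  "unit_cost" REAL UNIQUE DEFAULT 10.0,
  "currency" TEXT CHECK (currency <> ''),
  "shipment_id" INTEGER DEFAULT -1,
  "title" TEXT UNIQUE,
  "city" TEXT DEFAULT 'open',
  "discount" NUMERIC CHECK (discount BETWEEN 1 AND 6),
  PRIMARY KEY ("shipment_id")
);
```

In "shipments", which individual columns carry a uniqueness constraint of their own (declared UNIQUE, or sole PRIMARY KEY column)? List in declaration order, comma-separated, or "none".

- sku: no UNIQUE or single-column PK constraint.
- address: no UNIQUE or single-column PK constraint.
- email: no UNIQUE or single-column PK constraint.
- rating: no UNIQUE or single-column PK constraint.
- carrier: no UNIQUE or single-column PK constraint.
- unit_cost: declared UNIQUE → unique.
- currency: no UNIQUE or single-column PK constraint.
- shipment_id: single-column PRIMARY KEY → unique.
- title: declared UNIQUE → unique.
- city: no UNIQUE or single-column PK constraint.
- discount: no UNIQUE or single-column PK constraint.

unit_cost, shipment_id, title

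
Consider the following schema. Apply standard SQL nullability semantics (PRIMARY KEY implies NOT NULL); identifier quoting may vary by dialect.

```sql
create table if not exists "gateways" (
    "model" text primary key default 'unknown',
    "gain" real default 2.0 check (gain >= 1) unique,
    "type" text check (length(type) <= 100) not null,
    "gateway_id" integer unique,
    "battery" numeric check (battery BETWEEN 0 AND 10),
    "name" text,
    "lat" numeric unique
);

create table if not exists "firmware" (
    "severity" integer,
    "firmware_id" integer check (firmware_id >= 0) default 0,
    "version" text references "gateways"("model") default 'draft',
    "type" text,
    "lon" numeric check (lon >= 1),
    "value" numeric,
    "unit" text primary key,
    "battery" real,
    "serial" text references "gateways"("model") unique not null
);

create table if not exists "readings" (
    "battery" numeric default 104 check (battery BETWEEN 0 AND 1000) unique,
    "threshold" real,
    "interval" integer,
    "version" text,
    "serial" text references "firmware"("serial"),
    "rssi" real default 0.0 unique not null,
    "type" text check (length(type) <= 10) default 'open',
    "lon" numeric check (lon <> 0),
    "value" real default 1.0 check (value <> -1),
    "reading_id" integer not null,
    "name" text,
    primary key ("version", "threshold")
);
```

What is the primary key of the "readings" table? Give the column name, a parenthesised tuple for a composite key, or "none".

(version, threshold)

A table-level PRIMARY KEY clause names 2 columns: version, threshold.
This is a composite key — the combination is unique, not each column individually.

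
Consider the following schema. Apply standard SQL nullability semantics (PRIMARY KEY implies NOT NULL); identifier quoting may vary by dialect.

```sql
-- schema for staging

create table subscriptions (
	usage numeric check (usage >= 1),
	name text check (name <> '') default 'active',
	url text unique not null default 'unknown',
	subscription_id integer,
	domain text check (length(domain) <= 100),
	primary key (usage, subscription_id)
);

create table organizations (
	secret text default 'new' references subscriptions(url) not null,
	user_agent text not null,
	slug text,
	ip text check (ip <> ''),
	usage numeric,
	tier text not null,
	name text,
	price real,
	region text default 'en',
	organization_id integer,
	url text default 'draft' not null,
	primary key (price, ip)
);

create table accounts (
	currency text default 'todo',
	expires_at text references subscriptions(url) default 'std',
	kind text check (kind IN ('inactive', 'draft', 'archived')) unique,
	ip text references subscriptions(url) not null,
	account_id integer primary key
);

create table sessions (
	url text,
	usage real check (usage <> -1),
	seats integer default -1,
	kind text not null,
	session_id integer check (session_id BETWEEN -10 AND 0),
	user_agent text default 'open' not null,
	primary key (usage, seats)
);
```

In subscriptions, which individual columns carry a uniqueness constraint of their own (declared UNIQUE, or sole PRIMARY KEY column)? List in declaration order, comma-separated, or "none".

- usage: part of a composite PRIMARY KEY — only the tuple is unique, not this column on its own.
- name: no UNIQUE or single-column PK constraint.
- url: declared UNIQUE → unique.
- subscription_id: part of a composite PRIMARY KEY — only the tuple is unique, not this column on its own.
- domain: no UNIQUE or single-column PK constraint.

url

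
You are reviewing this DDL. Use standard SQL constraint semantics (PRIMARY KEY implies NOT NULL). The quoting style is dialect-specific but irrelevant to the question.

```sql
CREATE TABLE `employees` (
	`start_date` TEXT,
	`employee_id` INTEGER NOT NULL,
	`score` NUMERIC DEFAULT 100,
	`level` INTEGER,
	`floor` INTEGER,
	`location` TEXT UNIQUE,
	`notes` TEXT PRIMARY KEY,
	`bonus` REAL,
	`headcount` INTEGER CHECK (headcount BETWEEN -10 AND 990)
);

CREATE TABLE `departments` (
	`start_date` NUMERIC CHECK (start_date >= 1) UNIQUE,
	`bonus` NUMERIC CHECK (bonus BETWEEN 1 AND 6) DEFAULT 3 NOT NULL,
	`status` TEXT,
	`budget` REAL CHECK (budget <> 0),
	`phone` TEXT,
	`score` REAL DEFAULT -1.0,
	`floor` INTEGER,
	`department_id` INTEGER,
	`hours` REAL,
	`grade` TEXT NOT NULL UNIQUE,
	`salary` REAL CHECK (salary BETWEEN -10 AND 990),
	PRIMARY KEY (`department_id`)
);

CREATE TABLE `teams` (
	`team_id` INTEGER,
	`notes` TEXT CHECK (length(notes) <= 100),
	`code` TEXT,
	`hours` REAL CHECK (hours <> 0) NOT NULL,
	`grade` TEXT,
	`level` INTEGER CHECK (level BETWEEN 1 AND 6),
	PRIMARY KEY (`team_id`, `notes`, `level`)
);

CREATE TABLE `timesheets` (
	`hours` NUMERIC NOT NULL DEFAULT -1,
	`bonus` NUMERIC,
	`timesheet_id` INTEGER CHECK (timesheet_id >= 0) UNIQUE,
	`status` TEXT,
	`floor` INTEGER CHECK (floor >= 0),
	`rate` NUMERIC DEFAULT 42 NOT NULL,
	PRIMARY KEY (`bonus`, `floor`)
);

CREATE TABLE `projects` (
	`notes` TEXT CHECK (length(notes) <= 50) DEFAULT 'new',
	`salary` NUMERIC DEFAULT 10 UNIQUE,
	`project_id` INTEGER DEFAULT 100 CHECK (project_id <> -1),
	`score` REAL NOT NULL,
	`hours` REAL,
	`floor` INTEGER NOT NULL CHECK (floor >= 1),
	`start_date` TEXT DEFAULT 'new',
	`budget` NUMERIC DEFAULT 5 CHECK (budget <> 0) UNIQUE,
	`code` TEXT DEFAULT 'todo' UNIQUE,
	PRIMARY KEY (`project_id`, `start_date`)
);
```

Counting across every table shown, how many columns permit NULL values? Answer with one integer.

employees: 7 nullable (start_date, score, level, floor, location, bonus, headcount — PK (notes) and explicit NOT NULL columns excluded).
departments: 8 nullable (start_date, status, budget, phone, score, floor, hours, salary — PK (department_id) and explicit NOT NULL columns excluded).
teams: 2 nullable (code, grade — PK (team_id, notes, level) and explicit NOT NULL columns excluded).
timesheets: 2 nullable (timesheet_id, status — PK (bonus, floor) and explicit NOT NULL columns excluded).
projects: 5 nullable (notes, salary, hours, budget, code — PK (project_id, start_date) and explicit NOT NULL columns excluded).
Total: 7 + 8 + 2 + 2 + 5 = 24.

24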